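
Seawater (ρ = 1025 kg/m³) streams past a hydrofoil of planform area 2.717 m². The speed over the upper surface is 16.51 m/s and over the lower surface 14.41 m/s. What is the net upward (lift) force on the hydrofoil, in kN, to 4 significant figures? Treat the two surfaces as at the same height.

90.42 kN

With equal heights on the two surfaces, Bernoulli gives P_lower − P_upper = ½ρ(v_upper² − v_lower²).
ΔP = ½·1025·(16.51² − 14.41²) = 33280 Pa.
Lift = ΔP · A = 33280 × 2.717 = 90420 N.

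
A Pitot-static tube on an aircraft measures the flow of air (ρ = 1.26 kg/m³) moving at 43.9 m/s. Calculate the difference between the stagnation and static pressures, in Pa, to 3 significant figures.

The dynamic pressure equals the rise in static pressure at the stagnation point: ΔP = ½ρv².
ΔP = ½·1.26·43.9² = 1210 Pa.

ΔP = 1210 Pa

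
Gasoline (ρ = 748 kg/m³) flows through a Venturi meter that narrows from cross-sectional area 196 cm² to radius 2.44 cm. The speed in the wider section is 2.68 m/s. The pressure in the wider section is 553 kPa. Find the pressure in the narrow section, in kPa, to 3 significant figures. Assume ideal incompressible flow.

Continuity gives A₁v₁ = A₂v₂, so v₂ = (196 cm²)/(18.7 cm²) × 2.68 m/s = 28.1 m/s.
Bernoulli (h₁ = h₂): P₁ − P₂ = ½ρ(v₂² − v₁²).
P₂ = P₁ − ½ρ(v₂² − v₁²) = 553000 − ½·748·(28.1² − 2.68²) = 553000 − 292000 = 261000 Pa.

P₂ ≈ 261 kPa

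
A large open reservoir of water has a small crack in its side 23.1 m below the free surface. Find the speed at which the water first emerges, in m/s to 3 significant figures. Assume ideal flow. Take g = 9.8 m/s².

Bernoulli from surface to hole (P equal, v_surface ≈ 0): v = √(2gh) = √(2×9.8×23.1) = 21.3 m/s.

v ≈ 21.3 m/s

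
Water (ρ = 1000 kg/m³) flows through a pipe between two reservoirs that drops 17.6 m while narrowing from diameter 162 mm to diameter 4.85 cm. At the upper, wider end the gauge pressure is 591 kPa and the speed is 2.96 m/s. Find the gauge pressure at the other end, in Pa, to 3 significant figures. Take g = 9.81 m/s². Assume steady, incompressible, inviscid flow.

P₂ ≈ 223000 Pa

By continuity, v₂ = v₁·A₁/A₂ = 2.96·(206/18.5) = 33.0 m/s.
Energy conservation along the streamline gives P₂ = P₁ − ½ρ(v₂² − v₁²) − ρg(h₂ − h₁).
P₂ = 591000 + ½·1000·(2.96² − 33.0²) − 1000·9.81·(−17.6) = 591000 + (-541000) − (-173000) = 223000 Pa.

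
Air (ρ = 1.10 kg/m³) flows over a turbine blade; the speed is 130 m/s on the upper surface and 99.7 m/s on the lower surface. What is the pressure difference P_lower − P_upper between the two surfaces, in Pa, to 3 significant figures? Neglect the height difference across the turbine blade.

3830 Pa

Bernoulli (same height): P_lower − P_upper = ½ρ(v_upper² − v_lower²).
ΔP = ½·1.10·(130² − 99.7²) = 3830 Pa.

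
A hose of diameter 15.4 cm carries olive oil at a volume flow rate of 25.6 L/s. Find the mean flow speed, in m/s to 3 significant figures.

Q = 25.6 L/s = 0.0256 m³/s.
v = Q/A = 0.0256 / 0.0186 = 1.37 m/s.

v ≈ 1.37 m/s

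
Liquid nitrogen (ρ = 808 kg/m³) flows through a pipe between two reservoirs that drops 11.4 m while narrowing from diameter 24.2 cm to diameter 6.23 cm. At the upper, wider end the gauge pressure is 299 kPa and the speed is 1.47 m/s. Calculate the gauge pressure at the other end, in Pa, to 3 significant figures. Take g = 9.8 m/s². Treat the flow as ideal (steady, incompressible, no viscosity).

Continuity gives A₁v₁ = A₂v₂, so v₂ = (460 cm²)/(30.5 cm²) × 1.47 m/s = 22.2 m/s.
Energy conservation along the streamline gives P₂ = P₁ − ½ρ(v₂² − v₁²) − ρg(h₂ − h₁).
P₂ = 299000 + ½·808·(1.47² − 22.2²) − 808·9.8·(−11.4) = 299000 + (-198000) − (-90300) = 191000 Pa.

P₂ = 191000 Pa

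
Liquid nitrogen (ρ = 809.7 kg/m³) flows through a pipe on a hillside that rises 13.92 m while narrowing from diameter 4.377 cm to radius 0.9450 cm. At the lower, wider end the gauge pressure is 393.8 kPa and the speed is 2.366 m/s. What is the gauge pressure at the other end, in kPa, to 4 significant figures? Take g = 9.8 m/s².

220.4 kPa

By continuity, v₂ = v₁·A₁/A₂ = 2.366·(15.05/2.806) = 12.69 m/s.
Bernoulli: P₁ + ½ρv₁² + ρg h₁ = P₂ + ½ρv₂² + ρg h₂, so P₂ = P₁ + ½ρ(v₁² − v₂²) − ρg(h₂ − h₁).
P₂ = 393800 + ½·809.7·(2.366² − 12.69²) − 809.7·9.8·(+13.92) = 393800 + (-62920) − (110500) = 220400 Pa.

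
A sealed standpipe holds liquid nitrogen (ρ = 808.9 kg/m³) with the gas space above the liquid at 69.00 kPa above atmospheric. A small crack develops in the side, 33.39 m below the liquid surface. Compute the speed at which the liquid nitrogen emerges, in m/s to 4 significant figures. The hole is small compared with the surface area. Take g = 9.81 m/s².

v = 28.74 m/s

Take point 1 at the surface (v₁ ≈ 0) and point 2 at the hole (at atmospheric pressure). Bernoulli: P₁ + ρg h = P_atm + ½ρv₂².
With P₁ − P_atm = 69000 Pa, v₂ = √(2gh + 2ΔP/ρ) = √(2·9.81·33.39 + 2·69000/808.9) = 28.74 m/s.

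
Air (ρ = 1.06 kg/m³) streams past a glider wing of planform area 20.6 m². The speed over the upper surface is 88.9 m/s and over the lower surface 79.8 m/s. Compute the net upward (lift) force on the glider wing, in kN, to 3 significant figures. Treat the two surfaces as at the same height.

F ≈ 16.8 kN

The faster flow above has the lower pressure; Bernoulli (same height) gives ΔP = ½ρ(v_up² − v_low²).
ΔP = ½·1.06·(88.9² − 79.8²) = 814 Pa.
Lift = ΔP · A = 814 × 20.6 = 16800 N.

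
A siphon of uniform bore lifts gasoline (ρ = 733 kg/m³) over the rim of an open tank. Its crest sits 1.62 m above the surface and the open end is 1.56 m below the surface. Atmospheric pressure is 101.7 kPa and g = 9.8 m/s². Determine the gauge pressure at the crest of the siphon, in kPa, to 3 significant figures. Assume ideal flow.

From the surface to the outlet (both open to atmosphere, surface at rest): v = √(2g·h_out) = √(2·9.8·1.56) = 5.53 m/s.
The bore is uniform, so the speed at the crest is the same v. Bernoulli surface→crest: P_atm = P_top + ½ρv² + ρg·h_top.
P_top = 101700 − ½·733·5.53² − 733·9.8·1.62 = 78900 Pa. So P_gauge = P_top − P_atm = -22800 Pa.

P_gauge ≈ -22.8 kPa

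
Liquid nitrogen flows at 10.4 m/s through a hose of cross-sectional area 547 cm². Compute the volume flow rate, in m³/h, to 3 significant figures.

Q = A·v = 0.0547 m² × 10.4 m/s = 0.569 m³/s.
Converting: 0.569 m³/s × 3600 = 2050 m³/h.

Q ≈ 2050 m³/h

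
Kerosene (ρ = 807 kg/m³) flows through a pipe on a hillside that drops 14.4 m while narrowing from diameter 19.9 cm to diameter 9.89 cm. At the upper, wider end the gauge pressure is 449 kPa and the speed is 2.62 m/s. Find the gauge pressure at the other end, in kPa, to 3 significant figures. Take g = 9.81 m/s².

By continuity, v₂ = v₁·A₁/A₂ = 2.62·(311/76.8) = 10.6 m/s.
Applying Bernoulli between the two ends and solving for P₂: P₂ = P₁ + ½ρ(v₁² − v₂²) − ρgΔh.
P₂ = 449000 + ½·807·(2.62² − 10.6²) − 807·9.81·(−14.4) = 449000 + (-42600) − (-114000) = 520000 Pa.

P₂ ≈ 520 kPa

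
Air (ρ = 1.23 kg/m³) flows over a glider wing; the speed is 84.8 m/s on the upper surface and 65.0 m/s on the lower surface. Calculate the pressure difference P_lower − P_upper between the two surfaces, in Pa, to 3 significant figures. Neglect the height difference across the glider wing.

ΔP ≈ 1820 Pa

The pressure is lower where the speed is higher: ΔP = ½ρ(v_up² − v_low²).
ΔP = ½·1.23·(84.8² − 65.0²) = 1820 Pa.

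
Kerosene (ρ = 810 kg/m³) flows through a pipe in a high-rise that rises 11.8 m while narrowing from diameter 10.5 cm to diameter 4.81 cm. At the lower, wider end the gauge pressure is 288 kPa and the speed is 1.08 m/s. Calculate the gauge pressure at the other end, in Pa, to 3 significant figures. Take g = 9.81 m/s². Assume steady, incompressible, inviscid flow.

P₂ = 184000 Pa

The volume flow rate is constant, so v₂ = (A₁/A₂)v₁ = (86.6/18.2)·1.08 = 5.15 m/s.
Energy conservation along the streamline gives P₂ = P₁ − ½ρ(v₂² − v₁²) − ρg(h₂ − h₁).
P₂ = 288000 + ½·810·(1.08² − 5.15²) − 810·9.81·(+11.8) = 288000 + (-10300) − (93800) = 184000 Pa.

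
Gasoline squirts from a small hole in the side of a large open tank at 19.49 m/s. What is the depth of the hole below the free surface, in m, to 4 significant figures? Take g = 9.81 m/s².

h ≈ 19.36 m

Torricelli: v = √(2gh), so h = v²/(2g).
h = 19.49²/(2·9.81) = 379.9/19.62 = 19.36 m.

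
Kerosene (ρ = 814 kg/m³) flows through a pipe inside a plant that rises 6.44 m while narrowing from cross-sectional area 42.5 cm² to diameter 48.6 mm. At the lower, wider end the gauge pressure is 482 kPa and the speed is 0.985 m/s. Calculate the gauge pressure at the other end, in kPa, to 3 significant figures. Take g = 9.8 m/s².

429 kPa

Mass conservation (A₁v₁ = A₂v₂) gives v₂ = 0.985 × 42.5/18.6 = 2.26 m/s.
Bernoulli: P₁ + ½ρv₁² + ρg h₁ = P₂ + ½ρv₂² + ρg h₂, so P₂ = P₁ + ½ρ(v₁² − v₂²) − ρg(h₂ − h₁).
P₂ = 482000 + ½·814·(0.985² − 2.26²) − 814·9.8·(+6.44) = 482000 + (-1680) − (51400) = 429000 Pa.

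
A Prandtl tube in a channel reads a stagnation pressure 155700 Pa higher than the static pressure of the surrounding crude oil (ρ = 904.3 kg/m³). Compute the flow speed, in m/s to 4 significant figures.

18.56 m/s

Bernoulli between the free stream and the stagnation point: ½ρv² = P_stag − P_static.
v = √(2ΔP/ρ) = √(2·155700/904.3) = 18.56 m/s.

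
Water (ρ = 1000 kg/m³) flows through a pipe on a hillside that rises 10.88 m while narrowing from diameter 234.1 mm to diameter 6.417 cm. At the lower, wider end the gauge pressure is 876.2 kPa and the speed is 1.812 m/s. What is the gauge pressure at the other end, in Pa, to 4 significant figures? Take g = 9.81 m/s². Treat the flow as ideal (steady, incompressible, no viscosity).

Continuity gives A₁v₁ = A₂v₂, so v₂ = (430.4 cm²)/(32.34 cm²) × 1.812 m/s = 24.12 m/s.
Energy conservation along the streamline gives P₂ = P₁ − ½ρ(v₂² − v₁²) − ρg(h₂ − h₁).
P₂ = 876200 + ½·1000·(1.812² − 24.12²) − 1000·9.81·(+10.88) = 876200 + (-289100) − (106700) = 480300 Pa.

P₂ ≈ 480300 Pa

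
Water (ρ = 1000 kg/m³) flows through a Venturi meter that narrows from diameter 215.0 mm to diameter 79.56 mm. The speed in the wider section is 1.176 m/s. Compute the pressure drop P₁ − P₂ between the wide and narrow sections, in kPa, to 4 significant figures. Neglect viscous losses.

ΔP = 36.19 kPa

The volume flow rate is constant, so v₂ = (A₁/A₂)v₁ = (363.1/49.71)·1.176 = 8.588 m/s.
The pipe is horizontal, so Bernoulli reduces to P₁ + ½ρv₁² = P₂ + ½ρv₂².
P₁ − P₂ = ½·1000·(8.588² − 1.176²) = ½·1000·72.37 = 36190 Pa.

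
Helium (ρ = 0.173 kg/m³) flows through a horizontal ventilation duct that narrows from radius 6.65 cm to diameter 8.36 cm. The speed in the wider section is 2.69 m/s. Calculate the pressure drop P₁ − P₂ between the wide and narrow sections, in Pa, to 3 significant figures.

ΔP ≈ 3.38 Pa

Mass conservation (A₁v₁ = A₂v₂) gives v₂ = 2.69 × 139/54.9 = 6.81 m/s.
Along the horizontal streamline, P + ½ρv² is constant.
P₁ − P₂ = ½·0.173·(6.81² − 2.69²) = ½·0.173·39.1 = 3.38 Pa.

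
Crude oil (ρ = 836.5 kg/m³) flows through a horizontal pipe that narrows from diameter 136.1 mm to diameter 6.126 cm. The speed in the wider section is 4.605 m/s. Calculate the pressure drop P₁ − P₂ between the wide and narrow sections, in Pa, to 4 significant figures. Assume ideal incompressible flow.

By continuity, v₂ = v₁·A₁/A₂ = 4.605·(145.5/29.47) = 22.73 m/s.
The pipe is horizontal, so Bernoulli reduces to P₁ + ½ρv₁² = P₂ + ½ρv₂².
P₁ − P₂ = ½·836.5·(22.73² − 4.605²) = ½·836.5·495.4 = 207200 Pa.

ΔP ≈ 207200 Pa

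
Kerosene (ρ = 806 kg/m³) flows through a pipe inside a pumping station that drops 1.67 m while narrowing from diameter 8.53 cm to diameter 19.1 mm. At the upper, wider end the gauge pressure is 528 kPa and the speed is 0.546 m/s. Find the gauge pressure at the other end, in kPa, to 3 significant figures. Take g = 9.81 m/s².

P₂ ≈ 494 kPa

Mass conservation (A₁v₁ = A₂v₂) gives v₂ = 0.546 × 57.1/2.87 = 10.9 m/s.
Bernoulli: P₁ + ½ρv₁² + ρg h₁ = P₂ + ½ρv₂² + ρg h₂, so P₂ = P₁ + ½ρ(v₁² − v₂²) − ρg(h₂ − h₁).
P₂ = 528000 + ½·806·(0.546² − 10.9²) − 806·9.81·(−1.67) = 528000 + (-47700) − (-13200) = 494000 Pa.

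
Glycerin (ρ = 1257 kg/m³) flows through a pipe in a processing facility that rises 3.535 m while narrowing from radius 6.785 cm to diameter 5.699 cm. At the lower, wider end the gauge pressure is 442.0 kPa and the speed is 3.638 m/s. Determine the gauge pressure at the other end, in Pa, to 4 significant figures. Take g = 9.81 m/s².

Mass conservation (A₁v₁ = A₂v₂) gives v₂ = 3.638 × 144.6/25.51 = 20.63 m/s.
Energy conservation along the streamline gives P₂ = P₁ − ½ρ(v₂² − v₁²) − ρg(h₂ − h₁).
P₂ = 442000 + ½·1257·(3.638² − 20.63²) − 1257·9.81·(+3.535) = 442000 + (-259100) − (43590) = 139300 Pa.

139300 Pa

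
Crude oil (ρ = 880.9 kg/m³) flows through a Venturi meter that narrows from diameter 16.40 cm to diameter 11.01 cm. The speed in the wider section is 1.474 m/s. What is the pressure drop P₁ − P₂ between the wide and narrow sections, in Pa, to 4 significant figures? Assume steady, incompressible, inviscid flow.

The volume flow rate is constant, so v₂ = (A₁/A₂)v₁ = (211.2/95.21)·1.474 = 3.270 m/s.
Along the horizontal streamline, P + ½ρv² is constant.
P₁ − P₂ = ½·880.9·(3.270² − 1.474²) = ½·880.9·8.523 = 3754 Pa.

ΔP = 3754 Pa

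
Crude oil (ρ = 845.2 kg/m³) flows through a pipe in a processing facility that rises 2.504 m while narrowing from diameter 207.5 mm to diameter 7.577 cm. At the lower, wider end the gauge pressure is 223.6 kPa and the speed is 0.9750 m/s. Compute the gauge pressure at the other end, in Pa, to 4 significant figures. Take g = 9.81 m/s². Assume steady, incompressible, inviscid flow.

By continuity, v₂ = v₁·A₁/A₂ = 0.9750·(338.2/45.09) = 7.312 m/s.
Bernoulli: P₁ + ½ρv₁² + ρg h₁ = P₂ + ½ρv₂² + ρg h₂, so P₂ = P₁ + ½ρ(v₁² − v₂²) − ρg(h₂ − h₁).
P₂ = 223600 + ½·845.2·(0.9750² − 7.312²) − 845.2·9.81·(+2.504) = 223600 + (-22190) − (20760) = 180600 Pa.

P₂ ≈ 180600 Pa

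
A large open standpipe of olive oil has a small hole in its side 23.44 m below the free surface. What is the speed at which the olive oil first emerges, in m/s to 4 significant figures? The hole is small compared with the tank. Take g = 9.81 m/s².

21.45 m/s

With the surface at rest and both surface and jet at atmospheric pressure, Bernoulli gives ρg h = ½ρv², so v = √(2gh) = √(2·9.81·23.44) = 21.45 m/s.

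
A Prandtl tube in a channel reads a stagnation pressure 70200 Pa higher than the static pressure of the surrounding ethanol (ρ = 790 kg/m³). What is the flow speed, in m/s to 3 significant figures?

Bernoulli between the free stream and the stagnation point: ½ρv² = P_stag − P_static.
v = √(2ΔP/ρ) = √(2·70200/790) = 13.3 m/s.

v = 13.3 m/s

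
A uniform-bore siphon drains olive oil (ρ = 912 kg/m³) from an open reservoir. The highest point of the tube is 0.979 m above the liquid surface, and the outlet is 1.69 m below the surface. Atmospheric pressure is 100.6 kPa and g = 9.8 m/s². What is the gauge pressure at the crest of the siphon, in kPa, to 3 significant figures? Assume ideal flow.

P_gauge ≈ -23.9 kPa

From the surface to the outlet (both open to atmosphere, surface at rest): v = √(2g·h_out) = √(2·9.8·1.69) = 5.76 m/s.
Continuity keeps v the same throughout the tube; from surface to crest, P_atm + 0 = P_top + ½ρv² + ρg·h_top.
P_top = 100600 − ½·912·5.76² − 912·9.8·0.979 = 76700 Pa. So P_gauge = P_top − P_atm = -23900 Pa.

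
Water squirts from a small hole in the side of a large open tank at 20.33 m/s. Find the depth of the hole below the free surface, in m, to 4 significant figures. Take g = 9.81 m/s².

h ≈ 21.07 m

Inverting v = √(2gh) gives h = v² / 2g.
h = 20.33²/(2·9.81) = 413.3/19.62 = 21.07 m.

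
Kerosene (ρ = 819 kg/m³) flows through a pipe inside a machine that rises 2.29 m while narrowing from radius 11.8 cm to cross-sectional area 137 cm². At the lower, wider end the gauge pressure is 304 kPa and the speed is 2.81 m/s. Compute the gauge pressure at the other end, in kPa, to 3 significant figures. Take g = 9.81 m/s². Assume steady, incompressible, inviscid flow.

256 kPa

Mass conservation (A₁v₁ = A₂v₂) gives v₂ = 2.81 × 437/137 = 8.97 m/s.
Applying Bernoulli between the two ends and solving for P₂: P₂ = P₁ + ½ρ(v₁² − v₂²) − ρgΔh.
P₂ = 304000 + ½·819·(2.81² − 8.97²) − 819·9.81·(+2.29) = 304000 + (-29700) − (18400) = 256000 Pa.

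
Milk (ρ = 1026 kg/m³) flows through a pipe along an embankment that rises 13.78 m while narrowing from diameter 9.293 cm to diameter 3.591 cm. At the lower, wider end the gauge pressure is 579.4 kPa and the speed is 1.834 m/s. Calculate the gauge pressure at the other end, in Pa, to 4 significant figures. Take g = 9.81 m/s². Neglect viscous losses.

P₂ ≈ 365000 Pa

Continuity gives A₁v₁ = A₂v₂, so v₂ = (67.83 cm²)/(10.13 cm²) × 1.834 m/s = 12.28 m/s.
Applying Bernoulli between the two ends and solving for P₂: P₂ = P₁ + ½ρ(v₁² − v₂²) − ρgΔh.
P₂ = 579400 + ½·1026·(1.834² − 12.28²) − 1026·9.81·(+13.78) = 579400 + (-75660) − (138700) = 365000 Pa.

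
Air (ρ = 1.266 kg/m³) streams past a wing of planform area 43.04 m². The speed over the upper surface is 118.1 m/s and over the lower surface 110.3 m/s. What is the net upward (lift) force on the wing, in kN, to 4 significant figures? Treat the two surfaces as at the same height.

From P + ½ρv² = const at equal height, P_low − P_up = ½ρ(v_up² − v_low²).
ΔP = ½·1.266·(118.1² − 110.3²) = 1128 Pa.
Lift = ΔP · A = 1128 × 43.04 = 48540 N.

F = 48.54 kN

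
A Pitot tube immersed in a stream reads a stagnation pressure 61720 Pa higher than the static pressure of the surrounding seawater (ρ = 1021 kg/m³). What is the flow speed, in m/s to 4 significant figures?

The dynamic pressure equals the rise in static pressure at the stagnation point: ΔP = ½ρv².
v = √(2ΔP/ρ) = √(2·61720/1021) = 11.00 m/s.

v ≈ 11.00 m/s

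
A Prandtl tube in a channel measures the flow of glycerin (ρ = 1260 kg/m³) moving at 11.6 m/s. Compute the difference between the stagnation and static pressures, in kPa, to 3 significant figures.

The dynamic pressure equals the rise in static pressure at the stagnation point: ΔP = ½ρv².
ΔP = ½·1260·11.6² = 84800 Pa.

ΔP ≈ 84.8 kPa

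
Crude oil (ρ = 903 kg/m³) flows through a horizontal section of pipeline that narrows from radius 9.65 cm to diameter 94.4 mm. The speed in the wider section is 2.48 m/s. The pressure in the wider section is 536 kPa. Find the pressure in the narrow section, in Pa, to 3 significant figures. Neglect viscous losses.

The volume flow rate is constant, so v₂ = (A₁/A₂)v₁ = (293/70.0)·2.48 = 10.4 m/s.
Along the horizontal streamline, P + ½ρv² is constant.
P₂ = P₁ − ½ρ(v₂² − v₁²) = 536000 − ½·903·(10.4² − 2.48²) = 536000 − 45700 = 490000 Pa.

P₂ = 490000 Pa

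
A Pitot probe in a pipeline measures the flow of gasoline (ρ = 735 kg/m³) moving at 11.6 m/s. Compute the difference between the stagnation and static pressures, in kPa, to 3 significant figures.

The dynamic pressure equals the rise in static pressure at the stagnation point: ΔP = ½ρv².
ΔP = ½·735·11.6² = 49500 Pa.

ΔP = 49.5 kPa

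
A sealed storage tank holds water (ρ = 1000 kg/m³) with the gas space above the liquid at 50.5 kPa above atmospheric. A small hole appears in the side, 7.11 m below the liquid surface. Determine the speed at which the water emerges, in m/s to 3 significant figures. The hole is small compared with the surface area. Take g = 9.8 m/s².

Take point 1 at the surface (v₁ ≈ 0) and point 2 at the hole (at atmospheric pressure). Bernoulli: P₁ + ρg h = P_atm + ½ρv₂².
With P₁ − P_atm = 50500 Pa, v₂ = √(2gh + 2ΔP/ρ) = √(2·9.8·7.11 + 2·50500/1000) = 15.5 m/s.

15.5 m/s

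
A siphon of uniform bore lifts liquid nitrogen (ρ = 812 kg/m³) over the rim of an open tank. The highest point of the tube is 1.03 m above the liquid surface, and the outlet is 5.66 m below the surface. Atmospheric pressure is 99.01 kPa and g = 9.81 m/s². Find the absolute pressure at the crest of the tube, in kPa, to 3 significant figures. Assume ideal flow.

The outlet speed comes from Torricelli: v = √(2g·5.66) = 10.5 m/s.
With constant cross-section the crest speed equals v; applying Bernoulli from the surface up to the crest, P_top = P_atm − ½ρv² − ρg·h_top.
P_top = 99010 − ½·812·10.5² − 812·9.81·1.03 = 45700 Pa.

P_top ≈ 45.7 kPa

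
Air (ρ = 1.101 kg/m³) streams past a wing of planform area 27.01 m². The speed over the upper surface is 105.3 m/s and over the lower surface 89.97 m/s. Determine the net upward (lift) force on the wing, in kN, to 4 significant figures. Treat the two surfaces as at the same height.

The faster flow above has the lower pressure; Bernoulli (same height) gives ΔP = ½ρ(v_up² − v_low²).
ΔP = ½·1.101·(105.3² − 89.97²) = 1648 Pa.
Lift = ΔP · A = 1648 × 27.01 = 44510 N.

F ≈ 44.51 kN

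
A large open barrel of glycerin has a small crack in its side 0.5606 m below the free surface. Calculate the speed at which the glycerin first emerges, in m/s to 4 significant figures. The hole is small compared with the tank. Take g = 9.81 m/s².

Bernoulli from surface to hole (P equal, v_surface ≈ 0): v = √(2gh) = √(2×9.81×0.5606) = 3.316 m/s.

3.316 m/s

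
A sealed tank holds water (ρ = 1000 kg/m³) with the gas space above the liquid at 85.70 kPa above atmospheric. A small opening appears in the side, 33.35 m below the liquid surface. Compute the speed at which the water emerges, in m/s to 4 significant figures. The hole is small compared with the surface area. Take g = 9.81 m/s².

v = 28.74 m/s

Take point 1 at the surface (v₁ ≈ 0) and point 2 at the hole (at atmospheric pressure). Bernoulli: P₁ + ρg h = P_atm + ½ρv₂².
With P₁ − P_atm = 85700 Pa, v₂ = √(2gh + 2ΔP/ρ) = √(2·9.81·33.35 + 2·85700/1000) = 28.74 m/s.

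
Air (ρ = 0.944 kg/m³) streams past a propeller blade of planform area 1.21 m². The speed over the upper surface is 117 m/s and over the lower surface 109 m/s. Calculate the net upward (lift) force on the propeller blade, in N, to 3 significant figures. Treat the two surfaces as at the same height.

The faster flow above has the lower pressure; Bernoulli (same height) gives ΔP = ½ρ(v_up² − v_low²).
ΔP = ½·0.944·(117² − 109²) = 853 Pa.
Lift = ΔP · A = 853 × 1.21 = 1030 N.

F ≈ 1030 N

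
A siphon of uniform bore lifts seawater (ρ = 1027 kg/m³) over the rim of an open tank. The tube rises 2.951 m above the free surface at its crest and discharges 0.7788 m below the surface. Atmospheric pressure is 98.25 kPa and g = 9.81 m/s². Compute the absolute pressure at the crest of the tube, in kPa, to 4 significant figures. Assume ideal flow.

P_top ≈ 60.67 kPa

From the surface to the outlet (both open to atmosphere, surface at rest): v = √(2g·h_out) = √(2·9.81·0.7788) = 3.909 m/s.
Continuity keeps v the same throughout the tube; from surface to crest, P_atm + 0 = P_top + ½ρv² + ρg·h_top.
P_top = 98250 − ½·1027·3.909² − 1027·9.81·2.951 = 60670 Pa.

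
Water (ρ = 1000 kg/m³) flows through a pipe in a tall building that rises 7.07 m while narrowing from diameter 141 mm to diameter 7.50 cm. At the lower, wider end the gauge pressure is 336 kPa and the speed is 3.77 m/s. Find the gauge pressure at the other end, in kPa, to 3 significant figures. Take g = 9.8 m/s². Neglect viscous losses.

Mass conservation (A₁v₁ = A₂v₂) gives v₂ = 3.77 × 156/44.2 = 13.3 m/s.
Energy conservation along the streamline gives P₂ = P₁ − ½ρ(v₂² − v₁²) − ρg(h₂ − h₁).
P₂ = 336000 + ½·1000·(3.77² − 13.3²) − 1000·9.8·(+7.07) = 336000 + (-81700) − (69300) = 185000 Pa.

P₂ ≈ 185 kPa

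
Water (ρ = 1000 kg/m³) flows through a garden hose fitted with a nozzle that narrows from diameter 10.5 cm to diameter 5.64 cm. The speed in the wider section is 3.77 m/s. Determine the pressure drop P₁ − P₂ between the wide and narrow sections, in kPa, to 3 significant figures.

ΔP ≈ 78.3 kPa

Continuity gives A₁v₁ = A₂v₂, so v₂ = (86.6 cm²)/(25.0 cm²) × 3.77 m/s = 13.1 m/s.
The pipe is horizontal, so Bernoulli reduces to P₁ + ½ρv₁² = P₂ + ½ρv₂².
P₁ − P₂ = ½·1000·(13.1² − 3.77²) = ½·1000·157 = 78300 Pa.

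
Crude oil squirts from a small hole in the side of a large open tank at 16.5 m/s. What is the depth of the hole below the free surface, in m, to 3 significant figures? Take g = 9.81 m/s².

13.9 m

For a small hole in a large open tank, ½v² = gh, giving h = v²/(2g).
h = 16.5²/(2·9.81) = 272/19.62 = 13.9 m.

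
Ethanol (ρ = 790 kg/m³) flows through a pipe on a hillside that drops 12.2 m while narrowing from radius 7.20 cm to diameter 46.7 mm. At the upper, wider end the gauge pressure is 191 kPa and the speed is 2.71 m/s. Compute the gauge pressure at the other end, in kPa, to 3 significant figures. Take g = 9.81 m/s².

By continuity, v₂ = v₁·A₁/A₂ = 2.71·(163/17.1) = 25.8 m/s.
Applying Bernoulli between the two ends and solving for P₂: P₂ = P₁ + ½ρ(v₁² − v₂²) − ρgΔh.
P₂ = 191000 + ½·790·(2.71² − 25.8²) − 790·9.81·(−12.2) = 191000 + (-259000) − (-94500) = 26200 Pa.

P₂ ≈ 26.2 kPa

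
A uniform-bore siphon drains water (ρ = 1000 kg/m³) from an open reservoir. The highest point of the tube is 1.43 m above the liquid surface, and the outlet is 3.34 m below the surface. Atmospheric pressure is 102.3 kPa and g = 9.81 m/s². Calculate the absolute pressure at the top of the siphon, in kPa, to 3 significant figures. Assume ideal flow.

Bernoulli surface→outlet gives ½v² = g·h_out, so v = √(2·9.81·3.34) = 8.10 m/s.
Continuity keeps v the same throughout the tube; from surface to crest, P_atm + 0 = P_top + ½ρv² + ρg·h_top.
P_top = 102300 − ½·1000·8.10² − 1000·9.81·1.43 = 55500 Pa.

P_top ≈ 55.5 kPa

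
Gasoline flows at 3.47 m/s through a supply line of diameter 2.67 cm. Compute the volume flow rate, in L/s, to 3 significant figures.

Q = 1.94 L/s

Q = A·v = 0.000560 m² × 3.47 m/s = 0.00194 m³/s.
Converting: 0.00194 m³/s × 1000 = 1.94 L/s.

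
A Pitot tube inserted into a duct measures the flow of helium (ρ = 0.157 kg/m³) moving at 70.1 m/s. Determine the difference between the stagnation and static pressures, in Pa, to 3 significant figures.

At the stagnation point the flow is brought to rest, so Bernoulli gives P_stag − P_static = ½ρv².
ΔP = ½·0.157·70.1² = 386 Pa.

ΔP ≈ 386 Pa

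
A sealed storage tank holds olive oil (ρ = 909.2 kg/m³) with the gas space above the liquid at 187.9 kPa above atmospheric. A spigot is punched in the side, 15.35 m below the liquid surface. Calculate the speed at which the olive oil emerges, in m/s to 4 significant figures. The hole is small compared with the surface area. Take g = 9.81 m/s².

Take point 1 at the surface (v₁ ≈ 0) and point 2 at the hole (at atmospheric pressure). Bernoulli: P₁ + ρg h = P_atm + ½ρv₂².
With P₁ − P_atm = 187900 Pa, v₂ = √(2gh + 2ΔP/ρ) = √(2·9.81·15.35 + 2·187900/909.2) = 26.73 m/s.

26.73 m/s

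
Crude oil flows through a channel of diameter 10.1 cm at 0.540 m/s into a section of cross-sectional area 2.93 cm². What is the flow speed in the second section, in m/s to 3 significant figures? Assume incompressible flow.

The volume flow rate is constant, so v₂ = (A₁/A₂)v₁ = (80.1/2.93)·0.540 = 14.8 m/s.

v₂ ≈ 14.8 m/s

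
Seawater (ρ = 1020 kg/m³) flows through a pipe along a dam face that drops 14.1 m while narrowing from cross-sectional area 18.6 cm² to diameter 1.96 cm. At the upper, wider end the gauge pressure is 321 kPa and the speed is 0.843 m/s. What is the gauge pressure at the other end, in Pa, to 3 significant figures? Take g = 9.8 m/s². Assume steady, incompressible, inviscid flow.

Mass conservation (A₁v₁ = A₂v₂) gives v₂ = 0.843 × 18.6/3.02 = 5.20 m/s.
Applying Bernoulli between the two ends and solving for P₂: P₂ = P₁ + ½ρ(v₁² − v₂²) − ρgΔh.
P₂ = 321000 + ½·1020·(0.843² − 5.20²) − 1020·9.8·(−14.1) = 321000 + (-13400) − (-141000) = 449000 Pa.

449000 Pa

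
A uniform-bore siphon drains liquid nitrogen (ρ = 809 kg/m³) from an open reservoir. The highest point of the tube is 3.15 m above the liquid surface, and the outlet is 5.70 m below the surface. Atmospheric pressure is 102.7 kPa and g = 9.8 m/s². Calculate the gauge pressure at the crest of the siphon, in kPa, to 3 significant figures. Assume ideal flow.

Bernoulli surface→outlet gives ½v² = g·h_out, so v = √(2·9.8·5.70) = 10.6 m/s.
Continuity keeps v the same throughout the tube; from surface to crest, P_atm + 0 = P_top + ½ρv² + ρg·h_top.
P_top = 102700 − ½·809·10.6² − 809·9.8·3.15 = 32500 Pa. So P_gauge = P_top − P_atm = -70200 Pa.

P_gauge = -70.2 kPa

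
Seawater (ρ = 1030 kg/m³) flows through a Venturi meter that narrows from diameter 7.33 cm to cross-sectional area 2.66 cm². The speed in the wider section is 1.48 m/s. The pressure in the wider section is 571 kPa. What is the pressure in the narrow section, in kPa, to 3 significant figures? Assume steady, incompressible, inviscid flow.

P₂ ≈ 288 kPa

The volume flow rate is constant, so v₂ = (A₁/A₂)v₁ = (42.2/2.66)·1.48 = 23.5 m/s.
The pipe is horizontal, so Bernoulli reduces to P₁ + ½ρv₁² = P₂ + ½ρv₂².
P₂ = P₁ − ½ρ(v₂² − v₁²) = 571000 − ½·1030·(23.5² − 1.48²) = 571000 − 283000 = 288000 Pa.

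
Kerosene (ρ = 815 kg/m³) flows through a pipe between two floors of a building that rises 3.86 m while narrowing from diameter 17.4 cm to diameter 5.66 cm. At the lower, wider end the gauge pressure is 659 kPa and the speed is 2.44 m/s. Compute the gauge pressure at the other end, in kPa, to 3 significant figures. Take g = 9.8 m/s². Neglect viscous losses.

P₂ = 414 kPa

By continuity, v₂ = v₁·A₁/A₂ = 2.44·(238/25.2) = 23.1 m/s.
Applying Bernoulli between the two ends and solving for P₂: P₂ = P₁ + ½ρ(v₁² − v₂²) − ρgΔh.
P₂ = 659000 + ½·815·(2.44² − 23.1²) − 815·9.8·(+3.86) = 659000 + (-214000) − (30800) = 414000 Pa.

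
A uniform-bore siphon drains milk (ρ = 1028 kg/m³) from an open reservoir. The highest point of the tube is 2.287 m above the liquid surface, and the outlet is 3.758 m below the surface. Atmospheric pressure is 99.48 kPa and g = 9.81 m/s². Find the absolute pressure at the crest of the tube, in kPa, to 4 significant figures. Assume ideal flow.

From the surface to the outlet (both open to atmosphere, surface at rest): v = √(2g·h_out) = √(2·9.81·3.758) = 8.587 m/s.
With constant cross-section the crest speed equals v; applying Bernoulli from the surface up to the crest, P_top = P_atm − ½ρv² − ρg·h_top.
P_top = 99480 − ½·1028·8.587² − 1028·9.81·2.287 = 38520 Pa.

P_top ≈ 38.52 kPa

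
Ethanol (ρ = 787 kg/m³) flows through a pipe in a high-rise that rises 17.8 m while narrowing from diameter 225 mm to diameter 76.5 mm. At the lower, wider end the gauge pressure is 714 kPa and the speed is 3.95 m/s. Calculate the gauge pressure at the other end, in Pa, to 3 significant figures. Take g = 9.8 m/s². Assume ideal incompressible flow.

P₂ = 123000 Pa

Continuity gives A₁v₁ = A₂v₂, so v₂ = (398 cm²)/(46.0 cm²) × 3.95 m/s = 34.2 m/s.
Applying Bernoulli between the two ends and solving for P₂: P₂ = P₁ + ½ρ(v₁² − v₂²) − ρgΔh.
P₂ = 714000 + ½·787·(3.95² − 34.2²) − 787·9.8·(+17.8) = 714000 + (-453000) − (137000) = 123000 Pa.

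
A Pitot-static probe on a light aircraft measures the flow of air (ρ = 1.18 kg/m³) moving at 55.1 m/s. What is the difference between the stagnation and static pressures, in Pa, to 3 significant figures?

1790 Pa

Bernoulli between the free stream and the stagnation point: ½ρv² = P_stag − P_static.
ΔP = ½·1.18·55.1² = 1790 Pa.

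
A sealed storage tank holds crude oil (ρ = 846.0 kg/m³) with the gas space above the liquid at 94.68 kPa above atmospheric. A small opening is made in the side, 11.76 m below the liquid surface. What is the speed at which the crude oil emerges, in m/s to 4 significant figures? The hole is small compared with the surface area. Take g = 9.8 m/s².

Take point 1 at the surface (v₁ ≈ 0) and point 2 at the hole (at atmospheric pressure). Bernoulli: P₁ + ρg h = P_atm + ½ρv₂².
With P₁ − P_atm = 94680 Pa, v₂ = √(2gh + 2ΔP/ρ) = √(2·9.8·11.76 + 2·94680/846.0) = 21.31 m/s.

v = 21.31 m/s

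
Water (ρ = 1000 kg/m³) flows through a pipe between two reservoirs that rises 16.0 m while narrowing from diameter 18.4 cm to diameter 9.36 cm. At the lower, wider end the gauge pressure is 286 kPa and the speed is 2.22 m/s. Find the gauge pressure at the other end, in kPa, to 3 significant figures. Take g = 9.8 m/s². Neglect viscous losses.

P₂ ≈ 94.9 kPa

The volume flow rate is constant, so v₂ = (A₁/A₂)v₁ = (266/68.8)·2.22 = 8.58 m/s.
Bernoulli: P₁ + ½ρv₁² + ρg h₁ = P₂ + ½ρv₂² + ρg h₂, so P₂ = P₁ + ½ρ(v₁² − v₂²) − ρg(h₂ − h₁).
P₂ = 286000 + ½·1000·(2.22² − 8.58²) − 1000·9.8·(+16.0) = 286000 + (-34300) − (157000) = 94900 Pa.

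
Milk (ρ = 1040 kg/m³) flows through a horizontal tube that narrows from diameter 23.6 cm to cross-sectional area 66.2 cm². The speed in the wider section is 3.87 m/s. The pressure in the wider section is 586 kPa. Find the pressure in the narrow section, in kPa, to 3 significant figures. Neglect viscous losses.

P₂ ≈ 254 kPa

The volume flow rate is constant, so v₂ = (A₁/A₂)v₁ = (437/66.2)·3.87 = 25.6 m/s.
Along the horizontal streamline, P + ½ρv² is constant.
P₂ = P₁ − ½ρ(v₂² − v₁²) = 586000 − ½·1040·(25.6² − 3.87²) = 586000 − 332000 = 254000 Pa.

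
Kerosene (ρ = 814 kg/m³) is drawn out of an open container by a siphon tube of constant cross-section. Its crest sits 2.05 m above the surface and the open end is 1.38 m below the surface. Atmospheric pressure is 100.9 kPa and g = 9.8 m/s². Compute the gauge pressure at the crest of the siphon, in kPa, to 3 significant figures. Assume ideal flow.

The outlet speed comes from Torricelli: v = √(2g·1.38) = 5.20 m/s.
Continuity keeps v the same throughout the tube; from surface to crest, P_atm + 0 = P_top + ½ρv² + ρg·h_top.
P_top = 100900 − ½·814·5.20² − 814·9.8·2.05 = 73500 Pa. So P_gauge = P_top − P_atm = -27400 Pa.

P_gauge ≈ -27.4 kPa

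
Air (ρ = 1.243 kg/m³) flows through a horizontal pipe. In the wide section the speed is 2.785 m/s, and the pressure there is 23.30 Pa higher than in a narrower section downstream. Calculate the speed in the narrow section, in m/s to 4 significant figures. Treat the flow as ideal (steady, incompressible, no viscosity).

v₂ ≈ 6.727 m/s

With h₁ = h₂, rearranging Bernoulli gives v₂ = √(v₁² + 2ΔP/ρ).
v₂ = √(2.785² + 2·23.30/1.243) = √(7.756 + 37.49) = 6.727 m/s.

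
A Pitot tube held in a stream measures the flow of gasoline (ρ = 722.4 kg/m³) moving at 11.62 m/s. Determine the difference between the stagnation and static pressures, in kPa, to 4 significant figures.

ΔP ≈ 48.77 kPa

Bernoulli between the free stream and the stagnation point: ½ρv² = P_stag − P_static.
ΔP = ½·722.4·11.62² = 48770 Pa.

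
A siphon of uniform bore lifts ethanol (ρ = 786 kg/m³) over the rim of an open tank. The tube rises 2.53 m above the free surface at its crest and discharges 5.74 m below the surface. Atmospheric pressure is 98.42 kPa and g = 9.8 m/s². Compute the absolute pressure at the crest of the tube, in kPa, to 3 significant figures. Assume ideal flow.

Bernoulli surface→outlet gives ½v² = g·h_out, so v = √(2·9.8·5.74) = 10.6 m/s.
The bore is uniform, so the speed at the crest is the same v. Bernoulli surface→crest: P_atm = P_top + ½ρv² + ρg·h_top.
P_top = 98420 − ½·786·10.6² − 786·9.8·2.53 = 34700 Pa.

P_top = 34.7 kPa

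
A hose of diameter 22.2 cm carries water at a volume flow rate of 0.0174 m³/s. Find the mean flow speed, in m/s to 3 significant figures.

v ≈ 0.450 m/s

Q = 0.0174 m³/s = 0.0174 m³/s.
v = Q/A = 0.0174 / 0.0387 = 0.450 m/s.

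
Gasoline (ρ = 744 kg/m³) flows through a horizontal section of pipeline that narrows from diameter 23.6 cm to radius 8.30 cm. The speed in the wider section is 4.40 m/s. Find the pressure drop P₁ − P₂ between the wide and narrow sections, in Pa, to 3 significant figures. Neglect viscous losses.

22200 Pa

Mass conservation (A₁v₁ = A₂v₂) gives v₂ = 4.40 × 437/216 = 8.89 m/s.
Along the horizontal streamline, P + ½ρv² is constant.
P₁ − P₂ = ½·744·(8.89² − 4.40²) = ½·744·59.7 = 22200 Pa.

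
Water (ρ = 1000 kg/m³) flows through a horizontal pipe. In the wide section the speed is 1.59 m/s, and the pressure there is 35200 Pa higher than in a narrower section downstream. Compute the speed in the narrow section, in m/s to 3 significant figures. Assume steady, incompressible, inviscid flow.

Along the level pipe P + ½ρv² is conserved, hence v₂² = v₁² + 2(P₁ − P₂)/ρ.
v₂ = √(1.59² + 2·35200/1000) = √(2.53 + 70.4) = 8.54 m/s.

v₂ = 8.54 m/s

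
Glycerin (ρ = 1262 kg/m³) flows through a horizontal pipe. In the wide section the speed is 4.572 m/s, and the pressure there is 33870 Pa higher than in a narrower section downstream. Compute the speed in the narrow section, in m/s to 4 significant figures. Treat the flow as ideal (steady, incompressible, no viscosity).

v₂ ≈ 8.636 m/s

With h₁ = h₂, rearranging Bernoulli gives v₂ = √(v₁² + 2ΔP/ρ).
v₂ = √(4.572² + 2·33870/1262) = √(20.90 + 53.68) = 8.636 m/s.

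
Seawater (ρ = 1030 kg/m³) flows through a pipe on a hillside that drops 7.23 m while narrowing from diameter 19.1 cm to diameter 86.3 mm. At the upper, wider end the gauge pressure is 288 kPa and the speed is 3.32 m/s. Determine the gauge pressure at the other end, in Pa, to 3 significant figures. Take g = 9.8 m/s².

230000 Pa

By continuity, v₂ = v₁·A₁/A₂ = 3.32·(287/58.5) = 16.3 m/s.
Energy conservation along the streamline gives P₂ = P₁ − ½ρ(v₂² − v₁²) − ρg(h₂ − h₁).
P₂ = 288000 + ½·1030·(3.32² − 16.3²) − 1030·9.8·(−7.23) = 288000 + (-131000) − (-73000) = 230000 Pa.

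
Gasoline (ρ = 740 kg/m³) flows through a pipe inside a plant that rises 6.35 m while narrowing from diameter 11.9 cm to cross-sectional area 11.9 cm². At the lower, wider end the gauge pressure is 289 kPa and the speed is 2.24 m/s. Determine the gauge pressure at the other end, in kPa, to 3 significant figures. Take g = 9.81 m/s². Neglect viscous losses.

Continuity gives A₁v₁ = A₂v₂, so v₂ = (111 cm²)/(11.9 cm²) × 2.24 m/s = 20.9 m/s.
Energy conservation along the streamline gives P₂ = P₁ − ½ρ(v₂² − v₁²) − ρg(h₂ − h₁).
P₂ = 289000 + ½·740·(2.24² − 20.9²) − 740·9.81·(+6.35) = 289000 + (-160000) − (46100) = 82600 Pa.

P₂ ≈ 82.6 kPa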